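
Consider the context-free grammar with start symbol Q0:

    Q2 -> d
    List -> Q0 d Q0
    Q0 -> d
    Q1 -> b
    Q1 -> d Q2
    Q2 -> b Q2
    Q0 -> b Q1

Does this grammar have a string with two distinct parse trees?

(List is unreachable from Q0, so its rules don't affect L(Q0).) Restricted to the reachable nonterminals, every rule has the form A → t or A → t B, and no two rules for the same A share a first terminal. The grammar encodes a DFA — one run per string.

Unambiguous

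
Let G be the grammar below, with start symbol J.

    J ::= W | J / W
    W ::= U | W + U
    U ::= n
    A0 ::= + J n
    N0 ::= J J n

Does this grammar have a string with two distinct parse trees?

Only J, W, U are reachable from J; ignoring the rest: This is a standard precedence ladder (J over W over U), with each level left-recursive on its own operator ('/' at J, '+' at W). That structure is LR(1), hence unambiguous.

Unambiguous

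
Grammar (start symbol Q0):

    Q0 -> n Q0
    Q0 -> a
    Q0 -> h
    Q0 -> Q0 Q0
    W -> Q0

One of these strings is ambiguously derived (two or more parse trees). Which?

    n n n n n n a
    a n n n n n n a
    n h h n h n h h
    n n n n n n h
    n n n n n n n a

n h h n h n h h

n n n n n n a: 1 tree
a n n n n n n a: 1 tree
n h h n h n h h: 85 trees
n n n n n n h: 1 tree
n n n n n n n a: 1 tree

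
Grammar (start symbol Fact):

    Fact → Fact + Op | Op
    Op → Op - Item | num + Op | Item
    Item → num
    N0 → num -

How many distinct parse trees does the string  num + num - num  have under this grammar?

Parse trees for num + num - num:
  [Fact [Fact [Op [Item num]]] + [Op [Op [Item num]] - [Item num]]]
  [Fact [Op [Op num + [Op [Item num]]] - [Item num]]]
  [Fact [Op num + [Op [Op [Item num]] - [Item num]]]]

3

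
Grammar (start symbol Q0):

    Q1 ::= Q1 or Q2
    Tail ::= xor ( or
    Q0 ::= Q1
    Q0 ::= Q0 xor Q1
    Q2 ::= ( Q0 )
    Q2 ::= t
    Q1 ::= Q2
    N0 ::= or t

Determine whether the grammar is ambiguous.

(Tail, N0 are unreachable from Q0, so their rules don't affect L(Q0).) Q0 → Q0 xor Q1 | Q1  ;  Q1 → Q1 or Q2 | Q2  — a left-associative chain with Q2 at the bottom. Each string factors uniquely by precedence.

Unambiguous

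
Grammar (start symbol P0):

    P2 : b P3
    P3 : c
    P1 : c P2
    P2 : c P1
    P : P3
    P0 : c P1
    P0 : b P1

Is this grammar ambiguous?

(P is unreachable from P0, so its rules don't affect L(P0).) The reachable rules are right-linear with at most one rule per (nonterminal, next-terminal) pair. Each input token forces the next rule, so parsing is deterministic.

Unambiguous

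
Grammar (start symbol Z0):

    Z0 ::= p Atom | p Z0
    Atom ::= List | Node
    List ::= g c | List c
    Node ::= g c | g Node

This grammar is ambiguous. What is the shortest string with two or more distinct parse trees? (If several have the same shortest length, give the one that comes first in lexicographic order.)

length 3: p g c has 2 parse trees

Two derivations of p g c:
  Z0 ⇒ p Atom ⇒ p List ⇒ p g c
  Z0 ⇒ p Atom ⇒ p Node ⇒ p g c

p g c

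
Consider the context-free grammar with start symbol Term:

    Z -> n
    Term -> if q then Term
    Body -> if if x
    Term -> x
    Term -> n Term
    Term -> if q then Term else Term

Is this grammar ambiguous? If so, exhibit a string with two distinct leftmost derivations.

Ambiguous

Witness: if q then if q then x else x

Derivation 1: Term ⇒ if q then Term ⇒ if q then if q then Term else Term ⇒ if q then if q then x else Term ⇒ if q then if q then x else x
Derivation 2: Term ⇒ if q then Term else Term ⇒ if q then if q then Term else Term ⇒ if q then if q then x else Term ⇒ if q then if q then x else x

Two distinct leftmost derivations for the same string.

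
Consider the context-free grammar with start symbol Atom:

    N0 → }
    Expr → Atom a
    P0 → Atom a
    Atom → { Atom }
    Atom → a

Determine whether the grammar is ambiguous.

Only Atom is reachable from Atom; ignoring the rest: L(Atom) is { openⁿ atom closeⁿ : n ≥ 0 }. The bracket depth fixes n, and the derivation is forced at every step.

Unambiguous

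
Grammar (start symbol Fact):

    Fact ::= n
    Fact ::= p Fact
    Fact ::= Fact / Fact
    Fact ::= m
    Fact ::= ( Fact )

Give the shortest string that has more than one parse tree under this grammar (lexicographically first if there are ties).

length 1: no string has ≥2 trees
length 2: no string has ≥2 trees
length 3: no string has ≥2 trees
length 4: p m / m has 2 parse trees

Two derivations of p m / m:
  Fact ⇒ p Fact ⇒ p Fact / Fact ⇒ p m / Fact ⇒ p m / m
  Fact ⇒ Fact / Fact ⇒ p Fact / Fact ⇒ p m / Fact ⇒ p m / m

p m / m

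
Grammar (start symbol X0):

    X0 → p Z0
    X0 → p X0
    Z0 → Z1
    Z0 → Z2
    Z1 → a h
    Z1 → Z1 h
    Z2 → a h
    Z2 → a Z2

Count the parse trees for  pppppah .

Parse trees for pppppah:
  [X0 p [X0 p [X0 p [X0 p [X0 p [Z0 [Z1 a h]]]]]]]
  [X0 p [X0 p [X0 p [X0 p [X0 p [Z0 [Z2 a h]]]]]]]

2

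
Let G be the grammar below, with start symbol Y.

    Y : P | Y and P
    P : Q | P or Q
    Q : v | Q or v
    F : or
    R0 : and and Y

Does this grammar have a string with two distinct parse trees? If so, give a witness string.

Ambiguous

Witness: v or v

Derivation 1: Y ⇒ P ⇒ Q ⇒ Q or v ⇒ v or v
Derivation 2: Y ⇒ P ⇒ P or Q ⇒ Q or Q ⇒ v or Q ⇒ v or v

Two distinct leftmost derivations for the same string.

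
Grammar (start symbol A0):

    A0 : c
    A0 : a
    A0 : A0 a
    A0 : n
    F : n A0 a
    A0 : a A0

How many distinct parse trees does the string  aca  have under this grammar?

Parse trees for aca:
  [A0 [A0 a [A0 c]] a]
  [A0 a [A0 [A0 c] a]]

2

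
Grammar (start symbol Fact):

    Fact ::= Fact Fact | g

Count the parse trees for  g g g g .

Parse trees for g g g g:
  [Fact [Fact g] [Fact [Fact g] [Fact [Fact g] [Fact g]]]]
  [Fact [Fact g] [Fact [Fact [Fact g] [Fact g]] [Fact g]]]
  [Fact [Fact [Fact g] [Fact g]] [Fact [Fact g] [Fact g]]]
  [Fact [Fact [Fact g] [Fact [Fact g] [Fact g]]] [Fact g]]
  [Fact [Fact [Fact [Fact g] [Fact g]] [Fact g]] [Fact g]]

5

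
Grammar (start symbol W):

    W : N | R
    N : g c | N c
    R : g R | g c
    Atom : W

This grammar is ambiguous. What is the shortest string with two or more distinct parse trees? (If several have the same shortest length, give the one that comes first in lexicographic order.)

g c

length 2: g c has 2 parse trees

Two derivations of g c:
  W ⇒ N ⇒ g c
  W ⇒ R ⇒ g c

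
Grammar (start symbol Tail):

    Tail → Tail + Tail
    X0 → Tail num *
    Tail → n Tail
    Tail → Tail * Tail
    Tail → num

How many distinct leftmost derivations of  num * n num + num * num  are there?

9

Parse trees for num * n num + num * num (showing first 6 of 9):
  [Tail [Tail [Tail num] * [Tail n [Tail num]]] + [Tail [Tail num] * [Tail num]]]
  [Tail [Tail num] * [Tail [Tail n [Tail num]] + [Tail [Tail num] * [Tail num]]]]
  [Tail [Tail num] * [Tail n [Tail [Tail num] + [Tail [Tail num] * [Tail num]]]]]
  [Tail [Tail num] * [Tail n [Tail [Tail [Tail num] + [Tail num]] * [Tail num]]]]
  [Tail [Tail num] * [Tail [Tail [Tail n [Tail num]] + [Tail num]] * [Tail num]]]
  [Tail [Tail num] * [Tail [Tail n [Tail [Tail num] + [Tail num]]] * [Tail num]]]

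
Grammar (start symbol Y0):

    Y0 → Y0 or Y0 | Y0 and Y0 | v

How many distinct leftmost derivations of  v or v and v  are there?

Parse trees for v or v and v:
  [Y0 [Y0 v] or [Y0 [Y0 v] and [Y0 v]]]
  [Y0 [Y0 [Y0 v] or [Y0 v]] and [Y0 v]]

2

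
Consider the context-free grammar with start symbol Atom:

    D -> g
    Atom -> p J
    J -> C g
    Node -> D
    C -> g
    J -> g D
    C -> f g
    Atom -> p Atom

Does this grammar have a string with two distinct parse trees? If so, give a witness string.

Ambiguous

Witness: p g g

Derivation 1: Atom ⇒ p J ⇒ p C g ⇒ p g g
Derivation 2: Atom ⇒ p J ⇒ p g D ⇒ p g g

Two distinct leftmost derivations for the same string.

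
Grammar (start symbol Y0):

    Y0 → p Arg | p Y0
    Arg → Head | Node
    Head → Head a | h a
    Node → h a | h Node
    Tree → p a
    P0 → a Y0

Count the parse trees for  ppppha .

Parse trees for ppppha:
  [Y0 p [Y0 p [Y0 p [Y0 p [Arg [Head h a]]]]]]
  [Y0 p [Y0 p [Y0 p [Y0 p [Arg [Node h a]]]]]]

2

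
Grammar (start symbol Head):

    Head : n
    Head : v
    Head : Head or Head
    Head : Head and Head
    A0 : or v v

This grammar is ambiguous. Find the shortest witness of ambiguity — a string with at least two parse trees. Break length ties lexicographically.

length 1: no string has ≥2 trees
length 3: no string has ≥2 trees
length 5: n and n and n has 2 parse trees

Two derivations of n and n and n:
  Head ⇒ Head and Head ⇒ n and Head ⇒ n and Head and Head ⇒ n and n and Head ⇒ n and n and n
  Head ⇒ Head and Head ⇒ Head and Head and Head ⇒ n and Head and Head ⇒ n and n and Head ⇒ n and n and n

n and n and n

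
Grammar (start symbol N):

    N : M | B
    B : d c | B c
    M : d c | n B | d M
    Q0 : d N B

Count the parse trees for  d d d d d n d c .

Parse trees for d d d d d n d c:
  [N [M d [M d [M d [M d [M d [M n [B d c]]]]]]]]

1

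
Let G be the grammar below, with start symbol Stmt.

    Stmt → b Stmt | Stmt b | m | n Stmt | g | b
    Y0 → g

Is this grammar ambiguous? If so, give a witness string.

Ambiguous

Witness: b b

Derivation 1: Stmt ⇒ b Stmt ⇒ b b
Derivation 2: Stmt ⇒ Stmt b ⇒ b b

Two distinct leftmost derivations for the same string.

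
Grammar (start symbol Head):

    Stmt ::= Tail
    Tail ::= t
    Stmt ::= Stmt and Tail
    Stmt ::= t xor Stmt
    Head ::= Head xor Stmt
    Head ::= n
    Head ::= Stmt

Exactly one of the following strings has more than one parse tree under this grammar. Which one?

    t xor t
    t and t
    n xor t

t xor t

t xor t: 2 trees
t and t: 1 tree
n xor t: 1 tree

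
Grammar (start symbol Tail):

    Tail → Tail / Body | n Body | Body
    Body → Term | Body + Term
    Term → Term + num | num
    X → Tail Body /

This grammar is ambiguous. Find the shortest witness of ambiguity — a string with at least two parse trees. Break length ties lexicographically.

length 1: no string has ≥2 trees
length 2: no string has ≥2 trees
length 3: num + num has 2 parse trees

Two derivations of num + num:
  Tail ⇒ Body ⇒ Term ⇒ Term + num ⇒ num + num
  Tail ⇒ Body ⇒ Body + Term ⇒ Term + Term ⇒ num + Term ⇒ num + num

num + num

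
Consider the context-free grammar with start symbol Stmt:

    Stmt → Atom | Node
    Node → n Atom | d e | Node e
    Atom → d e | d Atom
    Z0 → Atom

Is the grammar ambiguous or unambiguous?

Ambiguous

Witness: d e

Derivation 1: Stmt ⇒ Atom ⇒ d e
Derivation 2: Stmt ⇒ Node ⇒ d e

Two distinct leftmost derivations for the same string.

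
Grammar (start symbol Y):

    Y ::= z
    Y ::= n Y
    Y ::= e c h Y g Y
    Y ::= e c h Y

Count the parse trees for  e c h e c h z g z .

Parse trees for e c h e c h z g z:
  [Y e c h [Y e c h [Y z]] g [Y z]]
  [Y e c h [Y e c h [Y z] g [Y z]]]

2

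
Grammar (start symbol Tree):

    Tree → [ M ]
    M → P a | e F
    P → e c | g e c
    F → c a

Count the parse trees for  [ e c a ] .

2

Parse trees for [ e c a ]:
  [Tree [ [M [P e c] a] ]]
  [Tree [ [M e [F c a]] ]]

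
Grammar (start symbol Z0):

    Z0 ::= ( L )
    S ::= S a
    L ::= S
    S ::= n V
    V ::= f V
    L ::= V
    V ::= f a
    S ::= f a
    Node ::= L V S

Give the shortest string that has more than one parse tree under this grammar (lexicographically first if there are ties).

length 4: ( f a ) has 2 parse trees

Two derivations of ( f a ):
  Z0 ⇒ ( L ) ⇒ ( S ) ⇒ ( f a )
  Z0 ⇒ ( L ) ⇒ ( V ) ⇒ ( f a )

( f a )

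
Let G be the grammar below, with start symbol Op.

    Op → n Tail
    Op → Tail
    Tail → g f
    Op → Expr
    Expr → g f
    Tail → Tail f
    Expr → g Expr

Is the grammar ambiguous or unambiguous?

Ambiguous

Witness: g f

Derivation 1: Op ⇒ Tail ⇒ g f
Derivation 2: Op ⇒ Expr ⇒ g f

Two distinct leftmost derivations for the same string.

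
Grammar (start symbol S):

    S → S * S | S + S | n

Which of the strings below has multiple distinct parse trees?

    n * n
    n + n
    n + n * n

n * n: 1 tree
n + n: 1 tree
n + n * n: 2 trees

n + n * n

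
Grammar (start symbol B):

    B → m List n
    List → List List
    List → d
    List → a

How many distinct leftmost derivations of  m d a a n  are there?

Parse trees for m d a a n:
  [B m [List [List d] [List [List a] [List a]]] n]
  [B m [List [List [List d] [List a]] [List a]] n]

2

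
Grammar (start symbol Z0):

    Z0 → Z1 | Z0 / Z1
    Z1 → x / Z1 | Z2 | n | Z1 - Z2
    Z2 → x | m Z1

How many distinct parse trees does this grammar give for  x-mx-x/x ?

Parse trees for x-mx-x/x:
  [Z0 [Z0 [Z1 [Z1 [Z2 x]] - [Z2 m [Z1 [Z1 [Z2 x]] - [Z2 x]]]]] / [Z1 [Z2 x]]]
  [Z0 [Z0 [Z1 [Z1 [Z1 [Z2 x]] - [Z2 m [Z1 [Z2 x]]]] - [Z2 x]]] / [Z1 [Z2 x]]]

2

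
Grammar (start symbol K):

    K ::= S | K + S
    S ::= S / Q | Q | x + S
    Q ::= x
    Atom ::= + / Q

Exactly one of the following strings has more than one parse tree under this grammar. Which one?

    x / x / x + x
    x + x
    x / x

x / x / x + x: 1 tree
x + x: 2 trees
x / x: 1 tree

x + x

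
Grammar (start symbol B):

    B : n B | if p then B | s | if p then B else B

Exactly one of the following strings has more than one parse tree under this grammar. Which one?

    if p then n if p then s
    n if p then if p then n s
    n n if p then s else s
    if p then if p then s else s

if p then n if p then s: 1 tree
n if p then if p then n s: 1 tree
n n if p then s else s: 1 tree
if p then if p then s else s: 2 trees

if p then if p then s else s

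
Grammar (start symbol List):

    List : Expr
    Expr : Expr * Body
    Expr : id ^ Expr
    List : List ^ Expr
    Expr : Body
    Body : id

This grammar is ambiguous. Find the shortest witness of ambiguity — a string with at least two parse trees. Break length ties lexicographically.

id ^ id

length 1: no string has ≥2 trees
length 3: id ^ id has 2 parse trees

Two derivations of id ^ id:
  List ⇒ Expr ⇒ id ^ Expr ⇒ id ^ Body ⇒ id ^ id
  List ⇒ List ^ Expr ⇒ Expr ^ Expr ⇒ Body ^ Expr ⇒ id ^ Expr ⇒ id ^ Body ⇒ id ^ id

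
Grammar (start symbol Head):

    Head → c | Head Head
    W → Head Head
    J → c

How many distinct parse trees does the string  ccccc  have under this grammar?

Parse trees for ccccc (showing first 6 of 14):
  [Head [Head c] [Head [Head c] [Head [Head c] [Head [Head c] [Head c]]]]]
  [Head [Head c] [Head [Head c] [Head [Head [Head c] [Head c]] [Head c]]]]
  [Head [Head c] [Head [Head [Head c] [Head c]] [Head [Head c] [Head c]]]]
  [Head [Head c] [Head [Head [Head c] [Head [Head c] [Head c]]] [Head c]]]
  [Head [Head c] [Head [Head [Head [Head c] [Head c]] [Head c]] [Head c]]]
  [Head [Head [Head c] [Head c]] [Head [Head c] [Head [Head c] [Head c]]]]

14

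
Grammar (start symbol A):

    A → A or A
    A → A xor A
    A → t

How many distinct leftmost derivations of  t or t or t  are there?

2

Parse trees for t or t or t:
  [A [A t] or [A [A t] or [A t]]]
  [A [A [A t] or [A t]] or [A t]]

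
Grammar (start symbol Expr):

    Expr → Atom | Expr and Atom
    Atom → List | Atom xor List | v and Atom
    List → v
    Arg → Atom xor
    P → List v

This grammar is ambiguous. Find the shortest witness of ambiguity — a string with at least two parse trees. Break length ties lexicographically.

v and v

length 1: no string has ≥2 trees
length 3: v and v has 2 parse trees

Two derivations of v and v:
  Expr ⇒ Atom ⇒ v and Atom ⇒ v and List ⇒ v and v
  Expr ⇒ Expr and Atom ⇒ Atom and Atom ⇒ List and Atom ⇒ v and Atom ⇒ v and List ⇒ v and v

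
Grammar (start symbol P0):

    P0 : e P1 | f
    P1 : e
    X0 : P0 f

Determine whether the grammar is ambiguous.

Unambiguous

(X0 is unreachable from P0, so its rules don't affect L(P0).) The reachable rules are right-linear with at most one rule per (nonterminal, next-terminal) pair. Each input token forces the next rule, so parsing is deterministic.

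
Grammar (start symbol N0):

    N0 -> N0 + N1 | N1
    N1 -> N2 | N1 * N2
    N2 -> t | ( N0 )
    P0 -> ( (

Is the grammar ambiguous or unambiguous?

Unambiguous

Only N0, N1, N2 are reachable from N0; ignoring the rest: This is a standard precedence ladder (N0 over N1 over N2), with each level left-recursive on its own operator ('+' at N0, '*' at N1). That structure is LR(1), hence unambiguous.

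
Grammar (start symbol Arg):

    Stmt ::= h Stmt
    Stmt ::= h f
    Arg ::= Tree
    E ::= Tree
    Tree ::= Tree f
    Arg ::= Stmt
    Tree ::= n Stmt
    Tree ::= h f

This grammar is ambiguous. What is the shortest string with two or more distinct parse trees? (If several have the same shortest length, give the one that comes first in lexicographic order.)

length 2: h f has 2 parse trees

Two derivations of h f:
  Arg ⇒ Tree ⇒ h f
  Arg ⇒ Stmt ⇒ h f

h f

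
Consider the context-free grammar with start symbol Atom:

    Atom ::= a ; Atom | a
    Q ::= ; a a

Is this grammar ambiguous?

Unambiguous

Only Atom is reachable from Atom; ignoring the rest: The reachable grammar is A → atom sep A | atom. Each atom is followed by either the separator (recurse) or end-of-string (stop) — no choice point.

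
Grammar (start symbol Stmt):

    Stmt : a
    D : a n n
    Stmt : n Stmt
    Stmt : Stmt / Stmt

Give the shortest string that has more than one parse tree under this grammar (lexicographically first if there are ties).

length 1: no string has ≥2 trees
length 2: no string has ≥2 trees
length 3: no string has ≥2 trees
length 4: n a / a has 2 parse trees

Two derivations of n a / a:
  Stmt ⇒ n Stmt ⇒ n Stmt / Stmt ⇒ n a / Stmt ⇒ n a / a
  Stmt ⇒ Stmt / Stmt ⇒ n Stmt / Stmt ⇒ n a / Stmt ⇒ n a / a

n a / a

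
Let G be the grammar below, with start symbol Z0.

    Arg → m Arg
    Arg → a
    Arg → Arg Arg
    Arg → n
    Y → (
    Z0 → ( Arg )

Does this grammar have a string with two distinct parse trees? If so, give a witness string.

Witness: ( a a a )

Derivation 1: Z0 ⇒ ( Arg ) ⇒ ( Arg Arg ) ⇒ ( a Arg ) ⇒ ( a Arg Arg ) ⇒ ( a a Arg ) ⇒ ( a a a )
Derivation 2: Z0 ⇒ ( Arg ) ⇒ ( Arg Arg ) ⇒ ( Arg Arg Arg ) ⇒ ( a Arg Arg ) ⇒ ( a a Arg ) ⇒ ( a a a )

Two distinct leftmost derivations for the same string.

Ambiguous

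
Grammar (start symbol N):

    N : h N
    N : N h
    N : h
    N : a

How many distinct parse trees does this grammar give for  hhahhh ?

Parse trees for hhahhh (showing first 6 of 10):
  [N h [N h [N [N [N [N a] h] h] h]]]
  [N h [N [N h [N [N [N a] h] h]] h]]
  [N h [N [N [N h [N [N a] h]] h] h]]
  [N h [N [N [N [N h [N a]] h] h] h]]
  [N [N h [N h [N [N [N a] h] h]]] h]
  [N [N h [N [N h [N [N a] h]] h]] h]

10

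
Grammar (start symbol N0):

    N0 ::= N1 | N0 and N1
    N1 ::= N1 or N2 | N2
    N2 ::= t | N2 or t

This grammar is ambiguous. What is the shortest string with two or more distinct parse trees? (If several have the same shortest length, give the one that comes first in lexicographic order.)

t or t

length 1: no string has ≥2 trees
length 3: t or t has 2 parse trees

Two derivations of t or t:
  N0 ⇒ N1 ⇒ N1 or N2 ⇒ N2 or N2 ⇒ t or N2 ⇒ t or t
  N0 ⇒ N1 ⇒ N2 ⇒ N2 or t ⇒ t or t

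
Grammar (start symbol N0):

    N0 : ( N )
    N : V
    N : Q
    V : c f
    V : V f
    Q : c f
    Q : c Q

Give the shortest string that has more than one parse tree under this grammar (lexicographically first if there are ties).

( c f )

length 4: ( c f ) has 2 parse trees

Two derivations of ( c f ):
  N0 ⇒ ( N ) ⇒ ( V ) ⇒ ( c f )
  N0 ⇒ ( N ) ⇒ ( Q ) ⇒ ( c f )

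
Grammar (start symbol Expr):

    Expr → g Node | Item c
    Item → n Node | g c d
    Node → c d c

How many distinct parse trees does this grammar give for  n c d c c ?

Parse trees for n c d c c:
  [Expr [Item n [Node c d c]] c]

1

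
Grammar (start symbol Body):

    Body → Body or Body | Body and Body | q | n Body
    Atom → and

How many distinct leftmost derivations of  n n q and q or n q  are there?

Parse trees for n n q and q or n q (showing first 6 of 9):
  [Body [Body [Body n [Body n [Body q]]] and [Body q]] or [Body n [Body q]]]
  [Body [Body n [Body [Body n [Body q]] and [Body q]]] or [Body n [Body q]]]
  [Body [Body n [Body n [Body [Body q] and [Body q]]]] or [Body n [Body q]]]
  [Body [Body n [Body n [Body q]]] and [Body [Body q] or [Body n [Body q]]]]
  [Body n [Body [Body [Body n [Body q]] and [Body q]] or [Body n [Body q]]]]
  [Body n [Body [Body n [Body [Body q] and [Body q]]] or [Body n [Body q]]]]

9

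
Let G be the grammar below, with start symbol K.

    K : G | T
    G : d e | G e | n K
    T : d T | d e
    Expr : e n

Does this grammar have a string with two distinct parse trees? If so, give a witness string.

Ambiguous

Witness: d e

Derivation 1: K ⇒ G ⇒ d e
Derivation 2: K ⇒ T ⇒ d e

Two distinct leftmost derivations for the same string.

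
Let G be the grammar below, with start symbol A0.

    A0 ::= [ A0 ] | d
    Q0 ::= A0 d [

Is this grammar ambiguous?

(Q0 is unreachable from A0, so its rules don't affect L(A0).) Each string is a nest of matched brackets around a single atom. An opening bracket forces the recursive rule; an atom forces the base rule.

Unambiguous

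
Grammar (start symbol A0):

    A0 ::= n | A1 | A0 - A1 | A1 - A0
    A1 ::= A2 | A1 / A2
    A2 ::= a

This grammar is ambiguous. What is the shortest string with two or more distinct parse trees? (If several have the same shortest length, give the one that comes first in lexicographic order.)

a - a

length 1: no string has ≥2 trees
length 3: a - a has 2 parse trees

Two derivations of a - a:
  A0 ⇒ A0 - A1 ⇒ A1 - A1 ⇒ A2 - A1 ⇒ a - A1 ⇒ a - A2 ⇒ a - a
  A0 ⇒ A1 - A0 ⇒ A2 - A0 ⇒ a - A0 ⇒ a - A1 ⇒ a - A2 ⇒ a - a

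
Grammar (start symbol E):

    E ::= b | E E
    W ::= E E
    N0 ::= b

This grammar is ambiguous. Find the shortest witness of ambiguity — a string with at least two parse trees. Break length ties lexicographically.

length 1: no string has ≥2 trees
length 2: no string has ≥2 trees
length 3: b b b has 2 parse trees

Two derivations of b b b:
  E ⇒ E E ⇒ b E ⇒ b E E ⇒ b b E ⇒ b b b
  E ⇒ E E ⇒ E E E ⇒ b E E ⇒ b b E ⇒ b b b

b b b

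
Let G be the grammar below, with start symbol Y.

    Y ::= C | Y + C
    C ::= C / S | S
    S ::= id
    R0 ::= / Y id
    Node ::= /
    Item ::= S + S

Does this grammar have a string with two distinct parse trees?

Only Y, C, S are reachable from Y; ignoring the rest: The grammar is stratified — Y handles '+' (left-recursive), C handles '/', S atoms. Each operator has a fixed associativity and precedence level, so every string has one parse.

Unambiguous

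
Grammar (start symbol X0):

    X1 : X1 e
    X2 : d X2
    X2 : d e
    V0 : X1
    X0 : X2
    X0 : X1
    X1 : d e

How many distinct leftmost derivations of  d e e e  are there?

Parse trees for d e e e:
  [X0 [X1 [X1 [X1 d e] e] e]]

1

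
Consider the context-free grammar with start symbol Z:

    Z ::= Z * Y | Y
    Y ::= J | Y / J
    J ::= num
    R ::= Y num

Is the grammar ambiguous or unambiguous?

(R is unreachable from Z, so its rules don't affect L(Z).) The grammar is stratified — Z handles '*' (left-recursive), Y handles '/', J atoms. Each operator has a fixed associativity and precedence level, so every string has one parse.

Unambiguous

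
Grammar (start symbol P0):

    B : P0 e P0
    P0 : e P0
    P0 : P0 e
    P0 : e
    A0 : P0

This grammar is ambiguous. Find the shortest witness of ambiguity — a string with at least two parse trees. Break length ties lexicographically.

length 1: no string has ≥2 trees
length 2: e e has 2 parse trees

Two derivations of e e:
  P0 ⇒ e P0 ⇒ e e
  P0 ⇒ P0 e ⇒ e e

e e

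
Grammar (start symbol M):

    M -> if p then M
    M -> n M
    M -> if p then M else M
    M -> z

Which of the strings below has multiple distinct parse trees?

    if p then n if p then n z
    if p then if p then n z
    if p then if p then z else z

if p then n if p then n z: 1 tree
if p then if p then n z: 1 tree
if p then if p then z else z: 2 trees

if p then if p then z else z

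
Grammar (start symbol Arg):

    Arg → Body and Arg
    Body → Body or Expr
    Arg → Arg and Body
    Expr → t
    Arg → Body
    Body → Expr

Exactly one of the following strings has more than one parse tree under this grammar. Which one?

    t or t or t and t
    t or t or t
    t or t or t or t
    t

t or t or t and t: 2 trees
t or t or t: 1 tree
t or t or t or t: 1 tree
t: 1 tree

t or t or t and t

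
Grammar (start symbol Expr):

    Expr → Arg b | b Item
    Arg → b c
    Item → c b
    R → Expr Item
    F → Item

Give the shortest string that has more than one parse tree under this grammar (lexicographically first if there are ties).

b c b

length 3: b c b has 2 parse trees

Two derivations of b c b:
  Expr ⇒ Arg b ⇒ b c b
  Expr ⇒ b Item ⇒ b c b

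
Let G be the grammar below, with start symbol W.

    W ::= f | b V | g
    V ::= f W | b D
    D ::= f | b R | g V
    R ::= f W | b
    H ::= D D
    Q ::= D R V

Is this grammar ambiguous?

Unambiguous

(H, Q are unreachable from W, so their rules don't affect L(W).) The reachable rules are right-linear with at most one rule per (nonterminal, next-terminal) pair. Each input token forces the next rule, so parsing is deterministic.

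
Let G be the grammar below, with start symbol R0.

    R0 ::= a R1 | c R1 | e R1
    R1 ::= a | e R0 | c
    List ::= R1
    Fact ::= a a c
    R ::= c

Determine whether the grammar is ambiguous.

(List, Fact, R are unreachable from R0, so their rules don't affect L(R0).) Restricted to the reachable nonterminals, every rule has the form A → t or A → t B, and no two rules for the same A share a first terminal. The grammar encodes a DFA — one run per string.

Unambiguous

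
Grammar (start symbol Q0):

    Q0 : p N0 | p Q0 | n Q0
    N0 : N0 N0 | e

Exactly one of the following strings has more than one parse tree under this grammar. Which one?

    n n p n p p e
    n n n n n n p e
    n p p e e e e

n p p e e e e

n n p n p p e: 1 tree
n n n n n n p e: 1 tree
n p p e e e e: 5 trees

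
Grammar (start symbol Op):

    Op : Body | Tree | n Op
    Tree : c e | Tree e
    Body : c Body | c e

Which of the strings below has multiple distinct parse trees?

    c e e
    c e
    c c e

c e e: 1 tree
c e: 2 trees
c c e: 1 tree

c e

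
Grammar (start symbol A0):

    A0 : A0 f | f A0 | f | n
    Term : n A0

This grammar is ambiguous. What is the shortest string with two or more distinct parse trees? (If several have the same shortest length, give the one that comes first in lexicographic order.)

f f

length 1: no string has ≥2 trees
length 2: f f has 2 parse trees

Two derivations of f f:
  A0 ⇒ A0 f ⇒ f f
  A0 ⇒ f A0 ⇒ f f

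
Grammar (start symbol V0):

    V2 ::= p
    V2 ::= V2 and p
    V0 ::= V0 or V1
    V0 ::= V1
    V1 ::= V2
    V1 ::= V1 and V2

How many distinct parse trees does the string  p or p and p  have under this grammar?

2

Parse trees for p or p and p:
  [V0 [V0 [V1 [V2 p]]] or [V1 [V2 [V2 p] and p]]]
  [V0 [V0 [V1 [V2 p]]] or [V1 [V1 [V2 p]] and [V2 p]]]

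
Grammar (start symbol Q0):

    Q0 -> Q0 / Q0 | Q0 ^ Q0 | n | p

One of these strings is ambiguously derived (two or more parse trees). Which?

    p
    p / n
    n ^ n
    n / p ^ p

n / p ^ p

p: 1 tree
p / n: 1 tree
n ^ n: 1 tree
n / p ^ p: 2 trees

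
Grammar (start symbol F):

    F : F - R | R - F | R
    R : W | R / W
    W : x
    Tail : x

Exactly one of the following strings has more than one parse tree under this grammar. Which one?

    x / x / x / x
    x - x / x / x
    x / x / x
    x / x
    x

x - x / x / x

x / x / x / x: 1 tree
x - x / x / x: 2 trees
x / x / x: 1 tree
x / x: 1 tree
x: 1 tree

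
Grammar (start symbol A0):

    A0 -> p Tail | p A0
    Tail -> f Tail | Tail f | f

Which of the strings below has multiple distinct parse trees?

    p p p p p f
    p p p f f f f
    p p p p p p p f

p p p f f f f

p p p p p f: 1 tree
p p p f f f f: 8 trees
p p p p p p p f: 1 tree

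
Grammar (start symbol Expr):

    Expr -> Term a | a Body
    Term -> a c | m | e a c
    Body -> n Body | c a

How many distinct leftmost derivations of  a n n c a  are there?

Parse trees for a n n c a:
  [Expr a [Body n [Body n [Body c a]]]]

1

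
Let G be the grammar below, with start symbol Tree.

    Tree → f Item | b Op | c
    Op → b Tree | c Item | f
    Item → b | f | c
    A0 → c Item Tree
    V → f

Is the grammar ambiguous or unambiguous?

Only Tree, Op, Item are reachable from Tree; ignoring the rest: Each reachable nonterminal has at most one production per leading terminal, and all productions are right-linear; the derivation is determined token-by-token.

Unambiguous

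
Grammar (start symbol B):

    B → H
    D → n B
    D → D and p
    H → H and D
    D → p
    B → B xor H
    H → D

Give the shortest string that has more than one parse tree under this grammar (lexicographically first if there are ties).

length 1: no string has ≥2 trees
length 2: no string has ≥2 trees
length 3: p and p has 2 parse trees

Two derivations of p and p:
  B ⇒ H ⇒ H and D ⇒ D and D ⇒ p and D ⇒ p and p
  B ⇒ H ⇒ D ⇒ D and p ⇒ p and p

p and p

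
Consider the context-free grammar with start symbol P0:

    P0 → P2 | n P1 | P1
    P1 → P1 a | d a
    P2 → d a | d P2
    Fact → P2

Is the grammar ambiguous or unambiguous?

Witness: d a

Derivation 1: P0 ⇒ P2 ⇒ d a
Derivation 2: P0 ⇒ P1 ⇒ d a

Two distinct leftmost derivations for the same string.

Ambiguous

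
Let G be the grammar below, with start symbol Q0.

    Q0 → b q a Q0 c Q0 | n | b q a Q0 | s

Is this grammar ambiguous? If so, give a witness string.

Ambiguous

Witness: b q a b q a n c n

Derivation 1: Q0 ⇒ b q a Q0 c Q0 ⇒ b q a b q a Q0 c Q0 ⇒ b q a b q a n c Q0 ⇒ b q a b q a n c n
Derivation 2: Q0 ⇒ b q a Q0 ⇒ b q a b q a Q0 c Q0 ⇒ b q a b q a n c Q0 ⇒ b q a b q a n c n

Two distinct leftmost derivations for the same string.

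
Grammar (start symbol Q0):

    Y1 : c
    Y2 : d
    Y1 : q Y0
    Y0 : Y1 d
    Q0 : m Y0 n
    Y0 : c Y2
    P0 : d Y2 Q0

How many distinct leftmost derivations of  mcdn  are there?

2

Parse trees for mcdn:
  [Q0 m [Y0 [Y1 c] d] n]
  [Q0 m [Y0 c [Y2 d]] n]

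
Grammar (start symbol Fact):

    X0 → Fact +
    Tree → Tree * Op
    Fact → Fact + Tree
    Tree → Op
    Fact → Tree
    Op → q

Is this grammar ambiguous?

Unambiguous

(X0 is unreachable from Fact, so its rules don't affect L(Fact).) The grammar is stratified — Fact handles '+' (left-recursive), Tree handles '*', Op atoms. Each operator has a fixed associativity and precedence level, so every string has one parse.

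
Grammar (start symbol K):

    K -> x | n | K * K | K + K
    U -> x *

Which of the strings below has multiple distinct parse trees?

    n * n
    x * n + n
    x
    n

x * n + n

n * n: 1 tree
x * n + n: 2 trees
x: 1 tree
n: 1 tree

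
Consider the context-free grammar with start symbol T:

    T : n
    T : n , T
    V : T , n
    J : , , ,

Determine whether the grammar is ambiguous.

(V, J are unreachable from T, so their rules don't affect L(T).) Right-recursive list with a separator: after each atom, whether the separator follows determines the rule. One parse per string.

Unambiguous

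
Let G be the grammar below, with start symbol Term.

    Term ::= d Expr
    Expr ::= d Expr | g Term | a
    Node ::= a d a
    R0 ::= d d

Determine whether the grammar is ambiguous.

Unambiguous

(Node, R0 are unreachable from Term, so their rules don't affect L(Term).) Each reachable nonterminal has at most one production per leading terminal, and all productions are right-linear; the derivation is determined token-by-token.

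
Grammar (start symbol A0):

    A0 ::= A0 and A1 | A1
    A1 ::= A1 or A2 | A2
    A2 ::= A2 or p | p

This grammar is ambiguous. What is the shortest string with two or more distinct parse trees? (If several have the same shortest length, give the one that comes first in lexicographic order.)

length 1: no string has ≥2 trees
length 3: p or p has 2 parse trees

Two derivations of p or p:
  A0 ⇒ A1 ⇒ A1 or A2 ⇒ A2 or A2 ⇒ p or A2 ⇒ p or p
  A0 ⇒ A1 ⇒ A2 ⇒ A2 or p ⇒ p or p

p or p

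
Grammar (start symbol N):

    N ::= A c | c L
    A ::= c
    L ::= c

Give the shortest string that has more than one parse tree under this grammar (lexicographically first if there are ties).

c c

length 2: c c has 2 parse trees

Two derivations of c c:
  N ⇒ A c ⇒ c c
  N ⇒ c L ⇒ c c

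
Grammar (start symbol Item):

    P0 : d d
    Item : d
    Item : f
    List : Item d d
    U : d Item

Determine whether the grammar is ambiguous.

Unambiguous

(List, U, P0 are unreachable from Item, so their rules don't affect L(Item).) Restricted to the reachable nonterminals, every rule has the form A → t or A → t B, and no two rules for the same A share a first terminal. The grammar encodes a DFA — one run per string.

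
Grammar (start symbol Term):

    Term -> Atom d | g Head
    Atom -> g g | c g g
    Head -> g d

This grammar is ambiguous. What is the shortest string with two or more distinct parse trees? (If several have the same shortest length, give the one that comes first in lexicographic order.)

g g d

length 3: g g d has 2 parse trees

Two derivations of g g d:
  Term ⇒ Atom d ⇒ g g d
  Term ⇒ g Head ⇒ g g d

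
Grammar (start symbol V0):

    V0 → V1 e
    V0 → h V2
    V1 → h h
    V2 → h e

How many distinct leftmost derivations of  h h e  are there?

2

Parse trees for h h e:
  [V0 [V1 h h] e]
  [V0 h [V2 h e]]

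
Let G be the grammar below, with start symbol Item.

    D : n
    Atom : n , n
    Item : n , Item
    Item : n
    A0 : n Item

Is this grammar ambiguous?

(Atom, D, A0 are unreachable from Item, so their rules don't affect L(Item).) The reachable grammar is A → atom sep A | atom. Each atom is followed by either the separator (recurse) or end-of-string (stop) — no choice point.

Unambiguous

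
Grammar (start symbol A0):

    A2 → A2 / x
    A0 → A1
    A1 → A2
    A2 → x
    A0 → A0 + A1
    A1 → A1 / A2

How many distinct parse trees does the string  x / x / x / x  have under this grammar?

8

Parse trees for x / x / x / x:
  [A0 [A1 [A2 [A2 [A2 [A2 x] / x] / x] / x]]]
  [A0 [A1 [A1 [A2 x]] / [A2 [A2 [A2 x] / x] / x]]]
  [A0 [A1 [A1 [A2 [A2 x] / x]] / [A2 [A2 x] / x]]]
  [A0 [A1 [A1 [A1 [A2 x]] / [A2 x]] / [A2 [A2 x] / x]]]
  [A0 [A1 [A1 [A2 [A2 [A2 x] / x] / x]] / [A2 x]]]
  [A0 [A1 [A1 [A1 [A2 x]] / [A2 [A2 x] / x]] / [A2 x]]]
  [A0 [A1 [A1 [A1 [A2 [A2 x] / x]] / [A2 x]] / [A2 x]]]
  [A0 [A1 [A1 [A1 [A1 [A2 x]] / [A2 x]] / [A2 x]] / [A2 x]]]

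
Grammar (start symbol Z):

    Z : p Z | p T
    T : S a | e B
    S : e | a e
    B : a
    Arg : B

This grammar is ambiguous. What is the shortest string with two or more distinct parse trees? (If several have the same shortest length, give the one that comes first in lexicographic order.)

length 3: p e a has 2 parse trees

Two derivations of p e a:
  Z ⇒ p T ⇒ p S a ⇒ p e a
  Z ⇒ p T ⇒ p e B ⇒ p e a

p e a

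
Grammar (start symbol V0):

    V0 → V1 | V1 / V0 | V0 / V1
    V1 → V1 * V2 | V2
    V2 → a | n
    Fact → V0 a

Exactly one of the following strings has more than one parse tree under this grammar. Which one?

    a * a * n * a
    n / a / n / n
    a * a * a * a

n / a / n / n

a * a * n * a: 1 tree
n / a / n / n: 8 trees
a * a * a * a: 1 tree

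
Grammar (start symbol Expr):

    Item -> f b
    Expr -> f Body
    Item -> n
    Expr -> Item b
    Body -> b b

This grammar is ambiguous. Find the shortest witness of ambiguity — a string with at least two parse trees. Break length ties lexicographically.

f b b

length 2: no string has ≥2 trees
length 3: f b b has 2 parse trees

Two derivations of f b b:
  Expr ⇒ f Body ⇒ f b b
  Expr ⇒ Item b ⇒ f b b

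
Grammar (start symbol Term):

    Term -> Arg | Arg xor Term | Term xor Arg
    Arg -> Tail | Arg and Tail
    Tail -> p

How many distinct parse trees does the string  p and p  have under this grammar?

Parse trees for p and p:
  [Term [Arg [Arg [Tail p]] and [Tail p]]]

1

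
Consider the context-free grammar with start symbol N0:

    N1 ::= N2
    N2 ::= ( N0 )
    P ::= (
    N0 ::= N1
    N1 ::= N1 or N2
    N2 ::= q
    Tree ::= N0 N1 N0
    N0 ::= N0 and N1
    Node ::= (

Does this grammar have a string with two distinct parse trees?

Unambiguous

Only N0, N1, N2 are reachable from N0; ignoring the rest: N0 → N0 and N1 | N1  ;  N1 → N1 or N2 | N2  — a left-associative chain with N2 at the bottom. Each string factors uniquely by precedence.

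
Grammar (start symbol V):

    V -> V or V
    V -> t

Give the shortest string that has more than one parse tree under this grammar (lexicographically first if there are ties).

t or t or t

length 1: no string has ≥2 trees
length 3: no string has ≥2 trees
length 5: t or t or t has 2 parse trees

Two derivations of t or t or t:
  V ⇒ V or V ⇒ V or V or V ⇒ t or V or V ⇒ t or t or V ⇒ t or t or t
  V ⇒ V or V ⇒ t or V ⇒ t or V or V ⇒ t or t or V ⇒ t or t or t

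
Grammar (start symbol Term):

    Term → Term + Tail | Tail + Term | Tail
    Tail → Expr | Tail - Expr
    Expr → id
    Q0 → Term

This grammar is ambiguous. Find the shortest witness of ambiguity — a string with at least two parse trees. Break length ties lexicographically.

id + id

length 1: no string has ≥2 trees
length 3: id + id has 2 parse trees

Two derivations of id + id:
  Term ⇒ Term + Tail ⇒ Tail + Tail ⇒ Expr + Tail ⇒ id + Tail ⇒ id + Expr ⇒ id + id
  Term ⇒ Tail + Term ⇒ Expr + Term ⇒ id + Term ⇒ id + Tail ⇒ id + Expr ⇒ id + id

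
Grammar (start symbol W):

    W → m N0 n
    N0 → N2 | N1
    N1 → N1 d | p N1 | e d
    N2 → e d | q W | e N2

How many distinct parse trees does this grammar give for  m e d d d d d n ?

Parse trees for m e d d d d d n:
  [W m [N0 [N1 [N1 [N1 [N1 [N1 e d] d] d] d] d]] n]

1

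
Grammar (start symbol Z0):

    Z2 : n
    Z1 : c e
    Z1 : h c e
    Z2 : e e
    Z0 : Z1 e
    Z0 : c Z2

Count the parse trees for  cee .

Parse trees for cee:
  [Z0 [Z1 c e] e]
  [Z0 c [Z2 e e]]

2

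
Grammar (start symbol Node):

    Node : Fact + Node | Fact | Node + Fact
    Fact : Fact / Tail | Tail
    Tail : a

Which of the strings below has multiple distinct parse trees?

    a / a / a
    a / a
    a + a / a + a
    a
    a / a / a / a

a / a / a: 1 tree
a / a: 1 tree
a + a / a + a: 4 trees
a: 1 tree
a / a / a / a: 1 tree

a + a / a + a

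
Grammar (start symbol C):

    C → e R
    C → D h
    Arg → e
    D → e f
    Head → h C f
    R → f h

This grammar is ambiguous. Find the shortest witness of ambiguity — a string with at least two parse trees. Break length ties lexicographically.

e f h

length 3: e f h has 2 parse trees

Two derivations of e f h:
  C ⇒ e R ⇒ e f h
  C ⇒ D h ⇒ e f h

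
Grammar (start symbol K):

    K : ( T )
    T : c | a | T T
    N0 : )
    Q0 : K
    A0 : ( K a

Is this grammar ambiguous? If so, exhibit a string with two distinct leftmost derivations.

Witness: ( a a a )

Derivation 1: K ⇒ ( T ) ⇒ ( T T ) ⇒ ( a T ) ⇒ ( a T T ) ⇒ ( a a T ) ⇒ ( a a a )
Derivation 2: K ⇒ ( T ) ⇒ ( T T ) ⇒ ( T T T ) ⇒ ( a T T ) ⇒ ( a a T ) ⇒ ( a a a )

Two distinct leftmost derivations for the same string.

Ambiguous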